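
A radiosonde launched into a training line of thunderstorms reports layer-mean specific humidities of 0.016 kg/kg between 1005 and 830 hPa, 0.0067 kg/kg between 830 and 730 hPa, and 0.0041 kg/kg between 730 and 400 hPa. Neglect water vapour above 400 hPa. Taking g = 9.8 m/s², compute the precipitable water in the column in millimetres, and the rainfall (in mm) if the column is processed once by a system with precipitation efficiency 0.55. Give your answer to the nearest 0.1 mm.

Precipitable water is the column-integrated vapour mass per unit area: PW = (1/g) Σ q̄ Δp, with q in kg/kg and Δp in Pa (1 kg/m² of water = 1 mm).
Layer 1005–830 hPa: Δp = 175 hPa = 17500 Pa, q̄ = 0.016 kg/kg → 0.016 × 17500 / 9.8 = 28.57 mm
Layer 830–730 hPa: Δp = 100 hPa = 10000 Pa, q̄ = 0.0067 kg/kg → 0.0067 × 10000 / 9.8 = 6.84 mm
Layer 730–400 hPa: Δp = 330 hPa = 33000 Pa, q̄ = 0.0041 kg/kg → 0.0041 × 33000 / 9.8 = 13.81 mm
PW = 28.57 + 6.84 + 13.81 = 49.22 ≈ 49.2 mm.
Rainfall = ε × PW = 0.55 × 49.2 = 27.1 mm.

PW ≈ 49.2 mm; rainfall ≈ 27.1 mm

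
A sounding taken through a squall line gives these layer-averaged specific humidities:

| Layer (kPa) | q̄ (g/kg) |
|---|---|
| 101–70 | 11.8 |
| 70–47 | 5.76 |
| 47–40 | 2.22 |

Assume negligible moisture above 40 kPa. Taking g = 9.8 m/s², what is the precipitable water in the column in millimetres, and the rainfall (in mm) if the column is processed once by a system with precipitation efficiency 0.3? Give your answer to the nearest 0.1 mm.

Precipitable water is the column-integrated vapour mass per unit area: PW = (1/g) Σ q̄ Δp, with q in kg/kg and Δp in Pa (1 kg/m² of water = 1 mm).
Layer 101–70 kPa: Δp = 310 hPa = 31000 Pa, q̄ = 0.0118 kg/kg → 0.0118 × 31000 / 9.8 = 37.33 mm
Layer 70–47 kPa: Δp = 230 hPa = 23000 Pa, q̄ = 0.00576 kg/kg → 0.00576 × 23000 / 9.8 = 13.52 mm
Layer 47–40 kPa: Δp = 70 hPa = 7000 Pa, q̄ = 0.00222 kg/kg → 0.00222 × 7000 / 9.8 = 1.59 mm
PW = 37.33 + 13.52 + 1.59 = 52.44 ≈ 52.4 mm.
Rainfall = ε × PW = 0.3 × 52.4 = 15.7 mm.

PW ≈ 52.4 mm; rainfall ≈ 15.7 mm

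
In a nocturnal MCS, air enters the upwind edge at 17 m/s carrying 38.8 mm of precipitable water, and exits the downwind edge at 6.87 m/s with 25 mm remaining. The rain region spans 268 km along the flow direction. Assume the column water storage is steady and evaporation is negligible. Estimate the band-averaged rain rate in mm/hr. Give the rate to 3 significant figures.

R ≈ 6.55 mm/hr

Column moisture flux per unit crosswind length is F = V × PW.
Inflow: F_in = 17 × 38.8 = 659.6 mm·m/s
Outflow: F_out = 6.87 × 25 = 171.75 mm·m/s
Steady-state rate R = (F_in − F_out)/L = (659.6 − 171.75) / 268000 m = 1.820e-03 mm/s.
R = 1.820e-03 × 3600 = 6.55 mm/hr.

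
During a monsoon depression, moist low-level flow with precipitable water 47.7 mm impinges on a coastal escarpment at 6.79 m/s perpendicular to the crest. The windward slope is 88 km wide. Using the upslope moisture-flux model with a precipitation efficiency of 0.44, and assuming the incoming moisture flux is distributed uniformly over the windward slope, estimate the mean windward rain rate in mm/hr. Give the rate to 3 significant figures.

Incoming column moisture flux per unit ridge length: F = V × PW = 6.79 × 47.7 = 323.883 mm·m/s.
Spread over the 88 km slope with efficiency ε = 0.44: R = ε·F/W = 0.44 × 323.883 / 88000 m = 1.619e-03 mm/s.
R = 1.619e-03 × 3600 = 5.83 mm/hr.

R ≈ 5.83 mm/hr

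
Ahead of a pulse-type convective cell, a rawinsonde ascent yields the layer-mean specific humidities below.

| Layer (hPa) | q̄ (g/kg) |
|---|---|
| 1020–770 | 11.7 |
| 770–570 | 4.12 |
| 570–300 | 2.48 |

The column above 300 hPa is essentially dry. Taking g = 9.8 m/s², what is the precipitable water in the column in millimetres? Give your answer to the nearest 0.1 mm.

Precipitable water is the column-integrated vapour mass per unit area: PW = (1/g) Σ q̄ Δp, with q in kg/kg and Δp in Pa (1 kg/m² of water = 1 mm).
Layer 1020–770 hPa: Δp = 250 hPa = 25000 Pa, q̄ = 0.0117 kg/kg → 0.0117 × 25000 / 9.8 = 29.85 mm
Layer 770–570 hPa: Δp = 200 hPa = 20000 Pa, q̄ = 0.00412 kg/kg → 0.00412 × 20000 / 9.8 = 8.41 mm
Layer 570–300 hPa: Δp = 270 hPa = 27000 Pa, q̄ = 0.00248 kg/kg → 0.00248 × 27000 / 9.8 = 6.83 mm
PW = 29.85 + 8.41 + 6.83 = 45.09 ≈ 45.1 mm.

PW ≈ 45.1 mm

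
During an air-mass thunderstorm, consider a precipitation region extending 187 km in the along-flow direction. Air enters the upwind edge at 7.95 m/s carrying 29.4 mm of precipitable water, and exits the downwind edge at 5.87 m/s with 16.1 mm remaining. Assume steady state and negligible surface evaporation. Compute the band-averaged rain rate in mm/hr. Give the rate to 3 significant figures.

R ≈ 2.68 mm/hr

Column moisture flux per unit crosswind length is F = V × PW.
Inflow: F_in = 7.95 × 29.4 = 233.73 mm·m/s
Outflow: F_out = 5.87 × 16.1 = 94.507 mm·m/s
Steady-state rate R = (F_in − F_out)/L = (233.73 − 94.507) / 187000 m = 7.445e-04 mm/s.
R = 7.445e-04 × 3600 = 2.68 mm/hr.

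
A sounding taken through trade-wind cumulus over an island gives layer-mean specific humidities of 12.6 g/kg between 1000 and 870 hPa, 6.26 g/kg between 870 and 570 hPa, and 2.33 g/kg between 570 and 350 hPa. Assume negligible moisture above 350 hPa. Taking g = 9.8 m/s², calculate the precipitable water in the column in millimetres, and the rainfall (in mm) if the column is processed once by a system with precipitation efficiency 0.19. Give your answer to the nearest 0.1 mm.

PW ≈ 41.1 mm; rainfall ≈ 7.8 mm

Precipitable water is the column-integrated vapour mass per unit area: PW = (1/g) Σ q̄ Δp, with q in kg/kg and Δp in Pa (1 kg/m² of water = 1 mm).
Layer 1000–870 hPa: Δp = 130 hPa = 13000 Pa, q̄ = 0.0126 kg/kg → 0.0126 × 13000 / 9.8 = 16.71 mm
Layer 870–570 hPa: Δp = 300 hPa = 30000 Pa, q̄ = 0.00626 kg/kg → 0.00626 × 30000 / 9.8 = 19.16 mm
Layer 570–350 hPa: Δp = 220 hPa = 22000 Pa, q̄ = 0.00233 kg/kg → 0.00233 × 22000 / 9.8 = 5.23 mm
PW = 16.71 + 19.16 + 5.23 = 41.10 ≈ 41.1 mm.
Rainfall = ε × PW = 0.19 × 41.1 = 7.8 mm.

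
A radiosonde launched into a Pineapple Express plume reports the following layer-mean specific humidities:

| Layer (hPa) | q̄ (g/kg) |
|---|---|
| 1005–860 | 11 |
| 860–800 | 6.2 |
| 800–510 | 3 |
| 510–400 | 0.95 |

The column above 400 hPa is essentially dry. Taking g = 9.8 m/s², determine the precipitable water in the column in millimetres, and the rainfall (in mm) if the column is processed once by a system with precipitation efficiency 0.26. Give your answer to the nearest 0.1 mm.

Precipitable water is the column-integrated vapour mass per unit area: PW = (1/g) Σ q̄ Δp, with q in kg/kg and Δp in Pa (1 kg/m² of water = 1 mm).
Layer 1005–860 hPa: Δp = 145 hPa = 14500 Pa, q̄ = 0.011 kg/kg → 0.011 × 14500 / 9.8 = 16.28 mm
Layer 860–800 hPa: Δp = 60 hPa = 6000 Pa, q̄ = 0.0062 kg/kg → 0.0062 × 6000 / 9.8 = 3.80 mm
Layer 800–510 hPa: Δp = 290 hPa = 29000 Pa, q̄ = 0.003 kg/kg → 0.003 × 29000 / 9.8 = 8.88 mm
Layer 510–400 hPa: Δp = 110 hPa = 11000 Pa, q̄ = 0.00095 kg/kg → 0.00095 × 11000 / 9.8 = 1.07 mm
PW = 16.28 + 3.80 + 8.88 + 1.07 = 30.03 ≈ 30.0 mm.
Rainfall = ε × PW = 0.26 × 30.0 = 7.8 mm.

PW ≈ 30.0 mm; rainfall ≈ 7.8 mm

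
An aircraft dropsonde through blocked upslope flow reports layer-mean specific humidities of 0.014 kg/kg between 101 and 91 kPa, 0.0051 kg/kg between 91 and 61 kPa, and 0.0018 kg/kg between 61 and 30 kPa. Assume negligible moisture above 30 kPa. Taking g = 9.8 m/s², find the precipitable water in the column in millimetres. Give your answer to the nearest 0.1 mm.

PW ≈ 35.6 mm

Precipitable water is the column-integrated vapour mass per unit area: PW = (1/g) Σ q̄ Δp, with q in kg/kg and Δp in Pa (1 kg/m² of water = 1 mm).
Layer 101–91 kPa: Δp = 100 hPa = 10000 Pa, q̄ = 0.014 kg/kg → 0.014 × 10000 / 9.8 = 14.29 mm
Layer 91–61 kPa: Δp = 300 hPa = 30000 Pa, q̄ = 0.0051 kg/kg → 0.0051 × 30000 / 9.8 = 15.61 mm
Layer 61–30 kPa: Δp = 310 hPa = 31000 Pa, q̄ = 0.0018 kg/kg → 0.0018 × 31000 / 9.8 = 5.69 mm
PW = 14.29 + 15.61 + 5.69 = 35.59 ≈ 35.6 mm.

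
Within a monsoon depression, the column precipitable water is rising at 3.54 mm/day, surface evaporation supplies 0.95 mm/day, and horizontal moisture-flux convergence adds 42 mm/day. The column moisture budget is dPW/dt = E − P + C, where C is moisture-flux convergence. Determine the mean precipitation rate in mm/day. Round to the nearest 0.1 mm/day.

P ≈ 39.4 mm/day

dPW/dt = +3.54 mm/day.
P = E + C − dPW/dt = 0.95 + (42) − (+3.54) = 39.4 mm/day.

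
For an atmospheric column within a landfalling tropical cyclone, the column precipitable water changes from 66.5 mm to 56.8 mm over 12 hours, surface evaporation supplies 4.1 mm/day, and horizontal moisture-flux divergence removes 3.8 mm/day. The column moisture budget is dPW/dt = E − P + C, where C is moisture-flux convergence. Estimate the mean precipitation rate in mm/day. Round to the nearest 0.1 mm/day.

P ≈ 19.7 mm/day

dPW/dt = (56.8 − 66.5) mm / (12/24 day) = -19.400 mm/day.
P = E + C − dPW/dt = 4.1 + (-3.8) − (-19.400) = 19.7 mm/day.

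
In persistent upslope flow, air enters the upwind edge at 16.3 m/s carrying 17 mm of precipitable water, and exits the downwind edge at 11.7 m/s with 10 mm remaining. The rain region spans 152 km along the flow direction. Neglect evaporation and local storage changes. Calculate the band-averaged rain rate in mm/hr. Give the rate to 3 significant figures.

Column moisture flux per unit crosswind length is F = V × PW.
Inflow: F_in = 16.3 × 17 = 277.1 mm·m/s
Outflow: F_out = 11.7 × 10 = 117 mm·m/s
Steady-state rate R = (F_in − F_out)/L = (277.1 − 117) / 152000 m = 1.053e-03 mm/s.
R = 1.053e-03 × 3600 = 3.79 mm/hr.

R ≈ 3.79 mm/hr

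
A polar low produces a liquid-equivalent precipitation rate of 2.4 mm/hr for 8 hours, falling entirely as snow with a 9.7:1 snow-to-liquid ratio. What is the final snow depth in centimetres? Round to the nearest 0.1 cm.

Liquid-equivalent depth = 2.4 × 8 = 19.2 mm.
Snow depth = 19.2 mm × 9.7 = 186.24 mm = 18.6 cm.

snow depth ≈ 18.6 cm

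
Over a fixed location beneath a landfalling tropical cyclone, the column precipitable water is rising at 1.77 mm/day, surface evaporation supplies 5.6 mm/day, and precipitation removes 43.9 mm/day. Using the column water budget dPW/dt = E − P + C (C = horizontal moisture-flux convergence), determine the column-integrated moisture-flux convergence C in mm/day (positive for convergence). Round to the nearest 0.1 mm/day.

dPW/dt = +1.77 mm/day.
C = dPW/dt − E + P = (+1.77) − 5.6 + 43.9 = 40.1 mm/day.

C ≈ 40.1 mm/day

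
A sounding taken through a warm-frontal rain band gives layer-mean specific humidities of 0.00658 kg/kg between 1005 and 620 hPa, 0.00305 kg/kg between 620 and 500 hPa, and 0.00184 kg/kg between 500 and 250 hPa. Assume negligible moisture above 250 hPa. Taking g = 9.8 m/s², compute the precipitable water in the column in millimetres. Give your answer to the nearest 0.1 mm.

Precipitable water is the column-integrated vapour mass per unit area: PW = (1/g) Σ q̄ Δp, with q in kg/kg and Δp in Pa (1 kg/m² of water = 1 mm).
Layer 1005–620 hPa: Δp = 385 hPa = 38500 Pa, q̄ = 0.00658 kg/kg → 0.00658 × 38500 / 9.8 = 25.85 mm
Layer 620–500 hPa: Δp = 120 hPa = 12000 Pa, q̄ = 0.00305 kg/kg → 0.00305 × 12000 / 9.8 = 3.73 mm
Layer 500–250 hPa: Δp = 250 hPa = 25000 Pa, q̄ = 0.00184 kg/kg → 0.00184 × 25000 / 9.8 = 4.69 mm
PW = 25.85 + 3.73 + 4.69 = 34.27 ≈ 34.3 mm.

PW ≈ 34.3 mm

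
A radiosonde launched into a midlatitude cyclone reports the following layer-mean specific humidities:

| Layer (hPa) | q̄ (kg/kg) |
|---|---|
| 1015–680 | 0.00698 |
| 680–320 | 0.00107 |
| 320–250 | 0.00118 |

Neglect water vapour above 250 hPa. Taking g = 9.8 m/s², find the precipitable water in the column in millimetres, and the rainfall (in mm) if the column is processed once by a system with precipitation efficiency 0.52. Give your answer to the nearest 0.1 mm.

PW ≈ 28.6 mm; rainfall ≈ 14.9 mm

Precipitable water is the column-integrated vapour mass per unit area: PW = (1/g) Σ q̄ Δp, with q in kg/kg and Δp in Pa (1 kg/m² of water = 1 mm).
Layer 1015–680 hPa: Δp = 335 hPa = 33500 Pa, q̄ = 0.00698 kg/kg → 0.00698 × 33500 / 9.8 = 23.86 mm
Layer 680–320 hPa: Δp = 360 hPa = 36000 Pa, q̄ = 0.00107 kg/kg → 0.00107 × 36000 / 9.8 = 3.93 mm
Layer 320–250 hPa: Δp = 70 hPa = 7000 Pa, q̄ = 0.00118 kg/kg → 0.00118 × 7000 / 9.8 = 0.84 mm
PW = 23.86 + 3.93 + 0.84 = 28.63 ≈ 28.6 mm.
Rainfall = ε × PW = 0.52 × 28.6 = 14.9 mm.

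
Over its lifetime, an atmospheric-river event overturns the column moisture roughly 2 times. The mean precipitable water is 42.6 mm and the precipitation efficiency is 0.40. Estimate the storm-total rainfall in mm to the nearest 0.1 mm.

Each cycle deposits ε × PW = 0.40 × 42.6 = 17.04 mm.
Over 2 cycles: 2 × 17.04 = 34.1 mm.

rainfall ≈ 34.1 mm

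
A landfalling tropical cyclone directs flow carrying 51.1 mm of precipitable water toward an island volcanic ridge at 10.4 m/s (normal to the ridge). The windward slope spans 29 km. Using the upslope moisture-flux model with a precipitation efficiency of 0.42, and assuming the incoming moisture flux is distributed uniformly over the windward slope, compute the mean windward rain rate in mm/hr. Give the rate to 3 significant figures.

R ≈ 27.7 mm/hr

Incoming column moisture flux per unit ridge length: F = V × PW = 10.4 × 51.1 = 531.44 mm·m/s.
Spread over the 29 km slope with efficiency ε = 0.42: R = ε·F/W = 0.42 × 531.44 / 29000 m = 7.697e-03 mm/s.
R = 7.697e-03 × 3600 = 27.7 mm/hr.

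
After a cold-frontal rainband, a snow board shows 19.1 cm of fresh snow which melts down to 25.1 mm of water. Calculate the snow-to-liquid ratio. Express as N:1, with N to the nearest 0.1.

Ratio = snow depth / SWE = 191 mm / 25.1 mm = 7.6, i.e. 7.6:1.

ratio ≈ 7.6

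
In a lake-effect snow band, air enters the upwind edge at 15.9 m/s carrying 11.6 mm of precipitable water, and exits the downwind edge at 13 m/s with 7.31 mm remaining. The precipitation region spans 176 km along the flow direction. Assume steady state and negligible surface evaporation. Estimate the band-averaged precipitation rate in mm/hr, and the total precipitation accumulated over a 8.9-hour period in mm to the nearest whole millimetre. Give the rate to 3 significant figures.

Column moisture flux per unit crosswind length is F = V × PW.
Inflow: F_in = 15.9 × 11.6 = 184.44 mm·m/s
Outflow: F_out = 13 × 7.31 = 95.03 mm·m/s
Steady-state rate R = (F_in − F_out)/L = (184.44 − 95.03) / 176000 m = 5.080e-04 mm/s.
R = 5.080e-04 × 3600 = 1.83 mm/hr.
Over 8.9 h: total = 1.83 × 8.9 = 16.287 ≈ 16 mm.

R ≈ 1.83 mm/hr; total ≈ 16 mm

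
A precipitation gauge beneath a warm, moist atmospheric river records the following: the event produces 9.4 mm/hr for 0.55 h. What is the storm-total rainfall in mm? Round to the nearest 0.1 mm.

total ≈ 5.2 mm

Total = Σ Rᵢ Δtᵢ = 9.4 × 0.55
      = 5.17 = 5.2 mm.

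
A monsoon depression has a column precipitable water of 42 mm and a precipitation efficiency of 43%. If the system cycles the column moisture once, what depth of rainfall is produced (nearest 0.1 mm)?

rainfall ≈ 18.1 mm

Rainfall = ε × PW = 0.43 × 42 = 18.1 mm.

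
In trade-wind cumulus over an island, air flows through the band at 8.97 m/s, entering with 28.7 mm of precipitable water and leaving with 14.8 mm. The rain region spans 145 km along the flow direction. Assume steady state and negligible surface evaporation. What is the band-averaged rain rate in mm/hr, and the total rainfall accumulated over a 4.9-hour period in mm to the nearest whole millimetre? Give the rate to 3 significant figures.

Column moisture flux per unit crosswind length is F = V × PW.
Inflow: F_in = 8.97 × 28.7 = 257.439 mm·m/s
Outflow: F_out = 8.97 × 14.8 = 132.756 mm·m/s
Steady-state rate R = (F_in − F_out)/L = (257.439 − 132.756) / 145000 m = 8.599e-04 mm/s.
R = 8.599e-04 × 3600 = 3.10 mm/hr.
Over 4.9 h: total = 3.10 × 4.9 = 15.19 ≈ 15 mm.

R ≈ 3.10 mm/hr; total ≈ 15 mm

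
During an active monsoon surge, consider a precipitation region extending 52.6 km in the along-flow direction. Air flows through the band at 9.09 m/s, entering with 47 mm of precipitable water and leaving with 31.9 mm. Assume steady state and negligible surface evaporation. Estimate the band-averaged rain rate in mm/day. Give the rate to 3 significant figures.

R ≈ 225 mm/day

Column moisture flux per unit crosswind length is F = V × PW.
Inflow: F_in = 9.09 × 47 = 427.23 mm·m/s
Outflow: F_out = 9.09 × 31.9 = 289.971 mm·m/s
Steady-state rate R = (F_in − F_out)/L = (427.23 − 289.971) / 52600 m = 2.609e-03 mm/s.
R = 2.609e-03 × 3600 × 24 = 225 mm/day.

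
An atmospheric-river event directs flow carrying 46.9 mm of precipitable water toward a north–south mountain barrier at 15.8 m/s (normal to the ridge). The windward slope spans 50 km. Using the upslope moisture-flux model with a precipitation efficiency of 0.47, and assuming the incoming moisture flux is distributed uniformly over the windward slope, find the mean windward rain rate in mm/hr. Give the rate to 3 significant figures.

R ≈ 25.1 mm/hr

Incoming column moisture flux per unit ridge length: F = V × PW = 15.8 × 46.9 = 741.02 mm·m/s.
Spread over the 50 km slope with efficiency ε = 0.47: R = ε·F/W = 0.47 × 741.02 / 50000 m = 6.966e-03 mm/s.
R = 6.966e-03 × 3600 = 25.1 mm/hr.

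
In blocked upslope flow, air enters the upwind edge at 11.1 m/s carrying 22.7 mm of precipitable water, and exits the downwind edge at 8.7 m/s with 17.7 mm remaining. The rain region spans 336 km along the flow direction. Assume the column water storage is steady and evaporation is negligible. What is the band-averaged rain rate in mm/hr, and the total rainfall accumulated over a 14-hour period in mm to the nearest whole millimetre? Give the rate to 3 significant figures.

R ≈ 1.05 mm/hr; total ≈ 15 mm

Column moisture flux per unit crosswind length is F = V × PW.
Inflow: F_in = 11.1 × 22.7 = 251.97 mm·m/s
Outflow: F_out = 8.7 × 17.7 = 153.99 mm·m/s
Steady-state rate R = (F_in − F_out)/L = (251.97 − 153.99) / 336000 m = 2.916e-04 mm/s.
R = 2.916e-04 × 3600 = 1.05 mm/hr.
Over 14 h: total = 1.05 × 14 = 14.7 ≈ 15 mm.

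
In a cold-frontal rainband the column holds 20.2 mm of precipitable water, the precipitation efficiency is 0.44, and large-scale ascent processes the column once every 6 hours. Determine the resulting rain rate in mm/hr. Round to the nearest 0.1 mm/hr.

Each overturning extracts ε × PW = 0.44 × 20.2 = 8.888 mm.
Rate = ε·PW / τ = 8.888 / 6 h = 1.5 mm/hr.

R ≈ 1.5 mm/hr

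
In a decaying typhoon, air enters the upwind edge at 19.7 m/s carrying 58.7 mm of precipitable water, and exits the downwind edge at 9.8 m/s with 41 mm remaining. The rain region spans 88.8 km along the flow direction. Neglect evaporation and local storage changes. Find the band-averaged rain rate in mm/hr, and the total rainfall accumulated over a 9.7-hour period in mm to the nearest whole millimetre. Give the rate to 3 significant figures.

R ≈ 30.6 mm/hr; total ≈ 297 mm

Column moisture flux per unit crosswind length is F = V × PW.
Inflow: F_in = 19.7 × 58.7 = 1156.39 mm·m/s
Outflow: F_out = 9.8 × 41 = 401.8 mm·m/s
Steady-state rate R = (F_in − F_out)/L = (1156.39 − 401.8) / 88800 m = 8.498e-03 mm/s.
R = 8.498e-03 × 3600 = 30.6 mm/hr.
Over 9.7 h: total = 30.6 × 9.7 = 296.82 ≈ 297 mm.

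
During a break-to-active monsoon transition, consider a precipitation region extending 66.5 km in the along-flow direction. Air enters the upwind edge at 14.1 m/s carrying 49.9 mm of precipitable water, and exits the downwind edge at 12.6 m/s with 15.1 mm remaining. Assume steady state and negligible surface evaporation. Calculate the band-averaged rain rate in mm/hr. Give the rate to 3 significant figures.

Column moisture flux per unit crosswind length is F = V × PW.
Inflow: F_in = 14.1 × 49.9 = 703.59 mm·m/s
Outflow: F_out = 12.6 × 15.1 = 190.26 mm·m/s
Steady-state rate R = (F_in − F_out)/L = (703.59 − 190.26) / 66500 m = 7.719e-03 mm/s.
R = 7.719e-03 × 3600 = 27.8 mm/hr.

R ≈ 27.8 mm/hr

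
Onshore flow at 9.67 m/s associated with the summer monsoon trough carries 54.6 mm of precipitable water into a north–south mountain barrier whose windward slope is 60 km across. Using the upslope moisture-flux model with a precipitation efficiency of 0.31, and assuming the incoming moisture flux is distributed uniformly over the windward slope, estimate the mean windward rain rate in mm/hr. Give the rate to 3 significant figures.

Incoming column moisture flux per unit ridge length: F = V × PW = 9.67 × 54.6 = 527.982 mm·m/s.
Spread over the 60 km slope with efficiency ε = 0.31: R = ε·F/W = 0.31 × 527.982 / 60000 m = 2.728e-03 mm/s.
R = 2.728e-03 × 3600 = 9.82 mm/hr.

R ≈ 9.82 mm/hr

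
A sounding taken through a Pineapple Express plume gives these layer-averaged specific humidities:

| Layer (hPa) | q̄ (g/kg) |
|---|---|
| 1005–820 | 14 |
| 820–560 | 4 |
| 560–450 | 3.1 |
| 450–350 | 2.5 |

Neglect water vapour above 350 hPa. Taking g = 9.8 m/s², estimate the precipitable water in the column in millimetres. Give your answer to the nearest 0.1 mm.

PW ≈ 43.1 mm

Precipitable water is the column-integrated vapour mass per unit area: PW = (1/g) Σ q̄ Δp, with q in kg/kg and Δp in Pa (1 kg/m² of water = 1 mm).
Layer 1005–820 hPa: Δp = 185 hPa = 18500 Pa, q̄ = 0.014 kg/kg → 0.014 × 18500 / 9.8 = 26.43 mm
Layer 820–560 hPa: Δp = 260 hPa = 26000 Pa, q̄ = 0.004 kg/kg → 0.004 × 26000 / 9.8 = 10.61 mm
Layer 560–450 hPa: Δp = 110 hPa = 11000 Pa, q̄ = 0.0031 kg/kg → 0.0031 × 11000 / 9.8 = 3.48 mm
Layer 450–350 hPa: Δp = 100 hPa = 10000 Pa, q̄ = 0.0025 kg/kg → 0.0025 × 10000 / 9.8 = 2.55 mm
PW = 26.43 + 10.61 + 3.48 + 2.55 = 43.07 ≈ 43.1 mm.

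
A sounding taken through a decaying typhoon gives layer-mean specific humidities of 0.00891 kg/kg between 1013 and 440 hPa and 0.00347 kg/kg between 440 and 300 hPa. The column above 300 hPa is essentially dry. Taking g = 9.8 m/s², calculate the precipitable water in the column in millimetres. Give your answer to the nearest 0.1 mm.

PW ≈ 57.1 mm

Precipitable water is the column-integrated vapour mass per unit area: PW = (1/g) Σ q̄ Δp, with q in kg/kg and Δp in Pa (1 kg/m² of water = 1 mm).
Layer 1013–440 hPa: Δp = 573 hPa = 57300 Pa, q̄ = 0.00891 kg/kg → 0.00891 × 57300 / 9.8 = 52.10 mm
Layer 440–300 hPa: Δp = 140 hPa = 14000 Pa, q̄ = 0.00347 kg/kg → 0.00347 × 14000 / 9.8 = 4.96 mm
PW = 52.10 + 4.96 = 57.06 ≈ 57.1 mm.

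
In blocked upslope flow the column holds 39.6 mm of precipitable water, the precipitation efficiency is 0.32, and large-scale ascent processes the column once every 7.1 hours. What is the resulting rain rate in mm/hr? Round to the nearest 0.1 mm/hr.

Each overturning extracts ε × PW = 0.32 × 39.6 = 12.672 mm.
Rate = ε·PW / τ = 12.672 / 7.1 h = 1.8 mm/hr.

R ≈ 1.8 mm/hr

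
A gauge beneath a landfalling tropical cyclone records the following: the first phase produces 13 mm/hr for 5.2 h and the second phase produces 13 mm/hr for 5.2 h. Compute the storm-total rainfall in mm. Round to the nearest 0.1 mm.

Total = Σ Rᵢ Δtᵢ = 13 × 5.2 + 13 × 5.2
      = 67.6 + 67.6 = 135.2 mm.

total ≈ 135.2 mm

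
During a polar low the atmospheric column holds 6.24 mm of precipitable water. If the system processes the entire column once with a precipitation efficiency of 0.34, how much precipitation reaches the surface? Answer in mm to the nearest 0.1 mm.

precipitation ≈ 2.1 mm

Precipitation = ε × PW = 0.34 × 6.24 = 2.1 mm.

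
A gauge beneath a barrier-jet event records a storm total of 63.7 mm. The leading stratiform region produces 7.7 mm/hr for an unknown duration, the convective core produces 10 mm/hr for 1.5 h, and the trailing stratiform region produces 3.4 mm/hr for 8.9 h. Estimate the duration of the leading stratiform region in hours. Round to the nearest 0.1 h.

duration ≈ 2.4 h

Known phases: 10 × 1.5 + 3.4 × 8.9 = 15 + 30.26 = 45.26 mm.
Remaining depth = 63.7 − 45.26 = 18.44 mm.
Duration = 18.44 / 7.7 = 2.4 h.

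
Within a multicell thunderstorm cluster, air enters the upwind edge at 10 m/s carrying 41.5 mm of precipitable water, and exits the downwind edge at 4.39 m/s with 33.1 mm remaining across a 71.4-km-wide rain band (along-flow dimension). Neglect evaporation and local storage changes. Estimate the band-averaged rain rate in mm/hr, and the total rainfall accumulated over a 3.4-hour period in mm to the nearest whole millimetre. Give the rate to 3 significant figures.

R ≈ 13.6 mm/hr; total ≈ 46 mm

Column moisture flux per unit crosswind length is F = V × PW.
Inflow: F_in = 10 × 41.5 = 415 mm·m/s
Outflow: F_out = 4.39 × 33.1 = 145.309 mm·m/s
Steady-state rate R = (F_in − F_out)/L = (415 − 145.309) / 71400 m = 3.777e-03 mm/s.
R = 3.777e-03 × 3600 = 13.6 mm/hr.
Over 3.4 h: total = 13.6 × 3.4 = 46.24 ≈ 46 mm.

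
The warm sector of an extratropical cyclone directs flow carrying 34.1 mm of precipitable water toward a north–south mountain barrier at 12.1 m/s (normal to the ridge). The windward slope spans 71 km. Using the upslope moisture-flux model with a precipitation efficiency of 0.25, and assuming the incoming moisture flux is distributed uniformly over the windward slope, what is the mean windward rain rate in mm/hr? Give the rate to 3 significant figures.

Incoming column moisture flux per unit ridge length: F = V × PW = 12.1 × 34.1 = 412.61 mm·m/s.
Spread over the 71 km slope with efficiency ε = 0.25: R = ε·F/W = 0.25 × 412.61 / 71000 m = 1.453e-03 mm/s.
R = 1.453e-03 × 3600 = 5.23 mm/hr.

R ≈ 5.23 mm/hr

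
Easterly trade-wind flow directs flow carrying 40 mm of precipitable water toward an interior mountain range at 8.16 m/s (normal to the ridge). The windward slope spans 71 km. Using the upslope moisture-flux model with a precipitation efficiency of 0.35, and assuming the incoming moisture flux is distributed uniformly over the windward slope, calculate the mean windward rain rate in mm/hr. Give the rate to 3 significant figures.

R ≈ 5.79 mm/hr

Incoming column moisture flux per unit ridge length: F = V × PW = 8.16 × 40 = 326.4 mm·m/s.
Spread over the 71 km slope with efficiency ε = 0.35: R = ε·F/W = 0.35 × 326.4 / 71000 m = 1.609e-03 mm/s.
R = 1.609e-03 × 3600 = 5.79 mm/hr.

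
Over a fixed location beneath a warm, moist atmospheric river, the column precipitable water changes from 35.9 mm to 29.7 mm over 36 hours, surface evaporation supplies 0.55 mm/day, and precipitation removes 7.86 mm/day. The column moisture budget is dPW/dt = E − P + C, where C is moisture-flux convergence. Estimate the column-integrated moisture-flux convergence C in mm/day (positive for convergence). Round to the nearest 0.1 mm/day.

C ≈ 3.2 mm/day

dPW/dt = (29.7 − 35.9) mm / (36/24 day) = -4.133 mm/day.
C = dPW/dt − E + P = (-4.133) − 0.55 + 7.86 = 3.2 mm/day.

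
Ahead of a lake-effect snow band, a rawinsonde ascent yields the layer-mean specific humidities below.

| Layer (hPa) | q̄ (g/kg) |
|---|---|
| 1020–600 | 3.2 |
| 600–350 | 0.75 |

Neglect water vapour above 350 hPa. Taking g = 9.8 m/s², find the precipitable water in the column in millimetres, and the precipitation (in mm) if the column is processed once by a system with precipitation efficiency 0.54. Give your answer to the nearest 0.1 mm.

PW ≈ 15.6 mm; precipitation ≈ 8.4 mm

Precipitable water is the column-integrated vapour mass per unit area: PW = (1/g) Σ q̄ Δp, with q in kg/kg and Δp in Pa (1 kg/m² of water = 1 mm).
Layer 1020–600 hPa: Δp = 420 hPa = 42000 Pa, q̄ = 0.0032 kg/kg → 0.0032 × 42000 / 9.8 = 13.71 mm
Layer 600–350 hPa: Δp = 250 hPa = 25000 Pa, q̄ = 0.00075 kg/kg → 0.00075 × 25000 / 9.8 = 1.91 mm
PW = 13.71 + 1.91 = 15.62 ≈ 15.6 mm.
Precipitation = ε × PW = 0.54 × 15.6 = 8.4 mm.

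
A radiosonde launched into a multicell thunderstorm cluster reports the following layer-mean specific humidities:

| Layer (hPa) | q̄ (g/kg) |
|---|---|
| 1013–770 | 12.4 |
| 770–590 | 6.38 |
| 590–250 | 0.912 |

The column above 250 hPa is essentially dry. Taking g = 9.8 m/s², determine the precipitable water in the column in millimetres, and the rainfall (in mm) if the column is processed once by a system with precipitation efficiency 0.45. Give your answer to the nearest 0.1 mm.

Precipitable water is the column-integrated vapour mass per unit area: PW = (1/g) Σ q̄ Δp, with q in kg/kg and Δp in Pa (1 kg/m² of water = 1 mm).
Layer 1013–770 hPa: Δp = 243 hPa = 24300 Pa, q̄ = 0.0124 kg/kg → 0.0124 × 24300 / 9.8 = 30.75 mm
Layer 770–590 hPa: Δp = 180 hPa = 18000 Pa, q̄ = 0.00638 kg/kg → 0.00638 × 18000 / 9.8 = 11.72 mm
Layer 590–250 hPa: Δp = 340 hPa = 34000 Pa, q̄ = 0.000912 kg/kg → 0.000912 × 34000 / 9.8 = 3.16 mm
PW = 30.75 + 11.72 + 3.16 = 45.63 ≈ 45.6 mm.
Rainfall = ε × PW = 0.45 × 45.6 = 20.5 mm.

PW ≈ 45.6 mm; rainfall ≈ 20.5 mm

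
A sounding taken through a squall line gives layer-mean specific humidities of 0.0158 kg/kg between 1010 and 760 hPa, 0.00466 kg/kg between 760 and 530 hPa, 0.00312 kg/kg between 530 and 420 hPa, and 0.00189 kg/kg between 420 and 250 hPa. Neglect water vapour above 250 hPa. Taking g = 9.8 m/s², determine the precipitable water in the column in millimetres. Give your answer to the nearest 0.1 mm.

PW ≈ 58.0 mm

Precipitable water is the column-integrated vapour mass per unit area: PW = (1/g) Σ q̄ Δp, with q in kg/kg and Δp in Pa (1 kg/m² of water = 1 mm).
Layer 1010–760 hPa: Δp = 250 hPa = 25000 Pa, q̄ = 0.0158 kg/kg → 0.0158 × 25000 / 9.8 = 40.31 mm
Layer 760–530 hPa: Δp = 230 hPa = 23000 Pa, q̄ = 0.00466 kg/kg → 0.00466 × 23000 / 9.8 = 10.94 mm
Layer 530–420 hPa: Δp = 110 hPa = 11000 Pa, q̄ = 0.00312 kg/kg → 0.00312 × 11000 / 9.8 = 3.50 mm
Layer 420–250 hPa: Δp = 170 hPa = 17000 Pa, q̄ = 0.00189 kg/kg → 0.00189 × 17000 / 9.8 = 3.28 mm
PW = 40.31 + 10.94 + 3.50 + 3.28 = 58.03 ≈ 58.0 mm.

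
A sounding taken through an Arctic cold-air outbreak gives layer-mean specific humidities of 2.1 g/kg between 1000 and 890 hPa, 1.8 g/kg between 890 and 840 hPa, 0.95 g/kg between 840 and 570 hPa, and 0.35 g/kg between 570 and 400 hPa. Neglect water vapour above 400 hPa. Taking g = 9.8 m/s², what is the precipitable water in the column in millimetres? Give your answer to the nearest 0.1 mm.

PW ≈ 6.5 mm

Precipitable water is the column-integrated vapour mass per unit area: PW = (1/g) Σ q̄ Δp, with q in kg/kg and Δp in Pa (1 kg/m² of water = 1 mm).
Layer 1000–890 hPa: Δp = 110 hPa = 11000 Pa, q̄ = 0.0021 kg/kg → 0.0021 × 11000 / 9.8 = 2.36 mm
Layer 890–840 hPa: Δp = 50 hPa = 5000 Pa, q̄ = 0.0018 kg/kg → 0.0018 × 5000 / 9.8 = 0.92 mm
Layer 840–570 hPa: Δp = 270 hPa = 27000 Pa, q̄ = 0.00095 kg/kg → 0.00095 × 27000 / 9.8 = 2.62 mm
Layer 570–400 hPa: Δp = 170 hPa = 17000 Pa, q̄ = 0.00035 kg/kg → 0.00035 × 17000 / 9.8 = 0.61 mm
PW = 2.36 + 0.92 + 2.62 + 0.61 = 6.51 ≈ 6.5 mm.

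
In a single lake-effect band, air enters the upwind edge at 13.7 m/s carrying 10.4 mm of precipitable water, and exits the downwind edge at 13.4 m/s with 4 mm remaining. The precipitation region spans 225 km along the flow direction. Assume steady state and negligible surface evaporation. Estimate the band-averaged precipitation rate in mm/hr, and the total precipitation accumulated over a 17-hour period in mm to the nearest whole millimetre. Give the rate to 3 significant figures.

Column moisture flux per unit crosswind length is F = V × PW.
Inflow: F_in = 13.7 × 10.4 = 142.48 mm·m/s
Outflow: F_out = 13.4 × 4 = 53.6 mm·m/s
Steady-state rate R = (F_in − F_out)/L = (142.48 − 53.6) / 225000 m = 3.950e-04 mm/s.
R = 3.950e-04 × 3600 = 1.42 mm/hr.
Over 17 h: total = 1.42 × 17 = 24.14 ≈ 24 mm.

R ≈ 1.42 mm/hr; total ≈ 24 mm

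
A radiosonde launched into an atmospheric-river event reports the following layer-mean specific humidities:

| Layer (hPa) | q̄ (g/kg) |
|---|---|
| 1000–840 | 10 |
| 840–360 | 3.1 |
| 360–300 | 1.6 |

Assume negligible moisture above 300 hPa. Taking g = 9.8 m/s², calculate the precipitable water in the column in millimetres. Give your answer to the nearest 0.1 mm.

Precipitable water is the column-integrated vapour mass per unit area: PW = (1/g) Σ q̄ Δp, with q in kg/kg and Δp in Pa (1 kg/m² of water = 1 mm).
Layer 1000–840 hPa: Δp = 160 hPa = 16000 Pa, q̄ = 0.01 kg/kg → 0.01 × 16000 / 9.8 = 16.33 mm
Layer 840–360 hPa: Δp = 480 hPa = 48000 Pa, q̄ = 0.0031 kg/kg → 0.0031 × 48000 / 9.8 = 15.18 mm
Layer 360–300 hPa: Δp = 60 hPa = 6000 Pa, q̄ = 0.0016 kg/kg → 0.0016 × 6000 / 9.8 = 0.98 mm
PW = 16.33 + 15.18 + 0.98 = 32.49 ≈ 32.5 mm.

PW ≈ 32.5 mm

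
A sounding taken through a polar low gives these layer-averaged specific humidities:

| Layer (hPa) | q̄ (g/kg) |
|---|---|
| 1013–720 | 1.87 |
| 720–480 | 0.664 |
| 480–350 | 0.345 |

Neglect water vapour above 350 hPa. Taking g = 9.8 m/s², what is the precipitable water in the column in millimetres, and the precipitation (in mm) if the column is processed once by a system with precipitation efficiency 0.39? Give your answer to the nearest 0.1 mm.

PW ≈ 7.7 mm; precipitation ≈ 3.0 mm

Precipitable water is the column-integrated vapour mass per unit area: PW = (1/g) Σ q̄ Δp, with q in kg/kg and Δp in Pa (1 kg/m² of water = 1 mm).
Layer 1013–720 hPa: Δp = 293 hPa = 29300 Pa, q̄ = 0.00187 kg/kg → 0.00187 × 29300 / 9.8 = 5.59 mm
Layer 720–480 hPa: Δp = 240 hPa = 24000 Pa, q̄ = 0.000664 kg/kg → 0.000664 × 24000 / 9.8 = 1.63 mm
Layer 480–350 hPa: Δp = 130 hPa = 13000 Pa, q̄ = 0.000345 kg/kg → 0.000345 × 13000 / 9.8 = 0.46 mm
PW = 5.59 + 1.63 + 0.46 = 7.68 ≈ 7.7 mm.
Precipitation = ε × PW = 0.39 × 7.7 = 3.0 mm.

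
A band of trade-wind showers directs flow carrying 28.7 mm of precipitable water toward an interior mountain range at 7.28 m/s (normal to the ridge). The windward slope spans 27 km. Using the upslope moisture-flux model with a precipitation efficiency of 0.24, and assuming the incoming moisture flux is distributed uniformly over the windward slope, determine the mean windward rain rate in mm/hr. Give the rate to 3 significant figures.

R ≈ 6.69 mm/hr

Incoming column moisture flux per unit ridge length: F = V × PW = 7.28 × 28.7 = 208.936 mm·m/s.
Spread over the 27 km slope with efficiency ε = 0.24: R = ε·F/W = 0.24 × 208.936 / 27000 m = 1.857e-03 mm/s.
R = 1.857e-03 × 3600 = 6.69 mm/hr.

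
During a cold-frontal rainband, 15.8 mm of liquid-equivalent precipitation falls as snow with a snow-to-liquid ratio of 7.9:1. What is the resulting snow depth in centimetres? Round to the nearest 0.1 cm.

snow depth ≈ 12.5 cm

Snow depth = liquid × ratio = 15.8 mm × 7.9 = 124.82 mm = 12.5 cm.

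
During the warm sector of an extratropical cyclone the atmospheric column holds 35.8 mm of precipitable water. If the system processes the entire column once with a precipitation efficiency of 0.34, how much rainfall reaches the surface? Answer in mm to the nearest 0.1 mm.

Rainfall = ε × PW = 0.34 × 35.8 = 12.2 mm.

rainfall ≈ 12.2 mm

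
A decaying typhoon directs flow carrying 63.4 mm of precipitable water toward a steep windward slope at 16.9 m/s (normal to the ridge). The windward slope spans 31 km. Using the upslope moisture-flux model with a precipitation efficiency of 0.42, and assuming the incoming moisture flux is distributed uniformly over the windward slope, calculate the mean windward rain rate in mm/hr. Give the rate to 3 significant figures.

R ≈ 52.3 mm/hr

Incoming column moisture flux per unit ridge length: F = V × PW = 16.9 × 63.4 = 1071.46 mm·m/s.
Spread over the 31 km slope with efficiency ε = 0.42: R = ε·F/W = 0.42 × 1071.46 / 31000 m = 1.452e-02 mm/s.
R = 1.452e-02 × 3600 = 52.3 mm/hr.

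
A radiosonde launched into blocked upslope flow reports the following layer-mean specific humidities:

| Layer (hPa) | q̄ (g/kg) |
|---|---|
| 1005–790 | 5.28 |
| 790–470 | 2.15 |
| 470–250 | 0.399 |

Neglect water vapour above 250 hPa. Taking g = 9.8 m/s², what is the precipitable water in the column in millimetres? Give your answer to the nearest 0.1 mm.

Precipitable water is the column-integrated vapour mass per unit area: PW = (1/g) Σ q̄ Δp, with q in kg/kg and Δp in Pa (1 kg/m² of water = 1 mm).
Layer 1005–790 hPa: Δp = 215 hPa = 21500 Pa, q̄ = 0.00528 kg/kg → 0.00528 × 21500 / 9.8 = 11.58 mm
Layer 790–470 hPa: Δp = 320 hPa = 32000 Pa, q̄ = 0.00215 kg/kg → 0.00215 × 32000 / 9.8 = 7.02 mm
Layer 470–250 hPa: Δp = 220 hPa = 22000 Pa, q̄ = 0.000399 kg/kg → 0.000399 × 22000 / 9.8 = 0.90 mm
PW = 11.58 + 7.02 + 0.90 = 19.50 ≈ 19.5 mm.

PW ≈ 19.5 mm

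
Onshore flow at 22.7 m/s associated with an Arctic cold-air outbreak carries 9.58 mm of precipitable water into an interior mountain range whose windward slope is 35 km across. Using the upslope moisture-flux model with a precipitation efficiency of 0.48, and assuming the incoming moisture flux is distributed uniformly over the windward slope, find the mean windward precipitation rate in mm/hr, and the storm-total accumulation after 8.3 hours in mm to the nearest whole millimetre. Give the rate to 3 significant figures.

R ≈ 10.7 mm/hr; total ≈ 89 mm

Incoming column moisture flux per unit ridge length: F = V × PW = 22.7 × 9.58 = 217.466 mm·m/s.
Spread over the 35 km slope with efficiency ε = 0.48: R = ε·F/W = 0.48 × 217.466 / 35000 m = 2.982e-03 mm/s.
R = 2.982e-03 × 3600 = 10.7 mm/hr.
Over 8.3 h: total = 10.7 × 8.3 = 88.81 ≈ 89 mm.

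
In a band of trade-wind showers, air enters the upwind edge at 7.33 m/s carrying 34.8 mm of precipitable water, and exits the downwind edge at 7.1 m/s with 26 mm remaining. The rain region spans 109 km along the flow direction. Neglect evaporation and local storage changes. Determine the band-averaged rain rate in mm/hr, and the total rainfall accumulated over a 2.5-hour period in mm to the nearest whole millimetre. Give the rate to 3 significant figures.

Column moisture flux per unit crosswind length is F = V × PW.
Inflow: F_in = 7.33 × 34.8 = 255.084 mm·m/s
Outflow: F_out = 7.1 × 26 = 184.6 mm·m/s
Steady-state rate R = (F_in − F_out)/L = (255.084 − 184.6) / 109000 m = 6.466e-04 mm/s.
R = 6.466e-04 × 3600 = 2.33 mm/hr.
Over 2.5 h: total = 2.33 × 2.5 = 5.825 ≈ 6 mm.

R ≈ 2.33 mm/hr; total ≈ 6 mm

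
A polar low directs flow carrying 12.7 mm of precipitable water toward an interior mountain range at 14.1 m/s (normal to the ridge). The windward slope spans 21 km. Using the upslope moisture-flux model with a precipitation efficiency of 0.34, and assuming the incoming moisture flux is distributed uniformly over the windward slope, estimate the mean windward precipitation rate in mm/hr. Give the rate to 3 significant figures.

R ≈ 10.4 mm/hr

Incoming column moisture flux per unit ridge length: F = V × PW = 14.1 × 12.7 = 179.07 mm·m/s.
Spread over the 21 km slope with efficiency ε = 0.34: R = ε·F/W = 0.34 × 179.07 / 21000 m = 2.899e-03 mm/s.
R = 2.899e-03 × 3600 = 10.4 mm/hr.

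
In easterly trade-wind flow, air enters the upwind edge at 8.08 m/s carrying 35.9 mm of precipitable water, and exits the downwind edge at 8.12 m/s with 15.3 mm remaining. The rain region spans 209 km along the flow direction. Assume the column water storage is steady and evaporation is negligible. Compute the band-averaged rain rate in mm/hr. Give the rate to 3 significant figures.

Column moisture flux per unit crosswind length is F = V × PW.
Inflow: F_in = 8.08 × 35.9 = 290.072 mm·m/s
Outflow: F_out = 8.12 × 15.3 = 124.236 mm·m/s
Steady-state rate R = (F_in − F_out)/L = (290.072 − 124.236) / 209000 m = 7.935e-04 mm/s.
R = 7.935e-04 × 3600 = 2.86 mm/hr.

R ≈ 2.86 mm/hr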